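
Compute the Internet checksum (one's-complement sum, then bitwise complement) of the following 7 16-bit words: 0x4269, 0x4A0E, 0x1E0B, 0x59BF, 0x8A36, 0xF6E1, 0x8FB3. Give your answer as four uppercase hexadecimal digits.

EAF1

One's-complement addition (fold any carry out of bit 15 back into bit 0):
  0x4269 + 0x4A0E = 0x08C77
  0x8C77 + 0x1E0B = 0x0AA82
  0xAA82 + 0x59BF = 0x10441 → wrap carry → 0x0442
  0x0442 + 0x8A36 = 0x08E78
  0x8E78 + 0xF6E1 = 0x18559 → wrap carry → 0x855A
  0x855A + 0x8FB3 = 0x1150D → wrap carry → 0x150E
One's-complement sum = 0x150E.
Checksum = ~0x150E & 0xFFFF = 0xEAF1.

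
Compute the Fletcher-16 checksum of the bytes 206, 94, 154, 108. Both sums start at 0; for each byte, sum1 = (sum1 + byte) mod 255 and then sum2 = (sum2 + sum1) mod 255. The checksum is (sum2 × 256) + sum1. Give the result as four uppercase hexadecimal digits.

F734

Running sums (mod 255):
  after byte 0 (206): sum1=206, sum2=206
  after byte 1 (94): sum1=45, sum2=251
  after byte 2 (154): sum1=199, sum2=195
  after byte 3 (108): sum1=52, sum2=247
Checksum = sum2·256 + sum1 = 247·256 + 52 = 63284 = 0xF734.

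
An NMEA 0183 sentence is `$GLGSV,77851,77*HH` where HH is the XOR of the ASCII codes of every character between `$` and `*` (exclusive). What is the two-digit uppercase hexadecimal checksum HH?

XOR the ASCII codes of the payload characters:
  'G' = 0x47 → acc = 0x47
  'L' = 0x4C → acc = 0x0B
  'G' = 0x47 → acc = 0x4C
  'S' = 0x53 → acc = 0x1F
  'V' = 0x56 → acc = 0x49
  ',' = 0x2C → acc = 0x65
  '7' = 0x37 → acc = 0x52
  '7' = 0x37 → acc = 0x65
  '8' = 0x38 → acc = 0x5D
  '5' = 0x35 → acc = 0x68
  '1' = 0x31 → acc = 0x59
  ',' = 0x2C → acc = 0x75
  '7' = 0x37 → acc = 0x42
  '7' = 0x37 → acc = 0x75
Checksum = 0x75.

75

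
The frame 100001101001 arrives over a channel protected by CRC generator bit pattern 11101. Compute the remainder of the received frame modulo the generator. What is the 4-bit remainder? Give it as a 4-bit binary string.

1101

Modulo-2 division of 100001101001 by 11101:
  pos 0: 10000 XOR 11101 = 01101
  pos 1: 11011 XOR 11101 = 00110
  pos 3: 11010 XOR 11101 = 00111
  pos 5: 11110 XOR 11101 = 00011
Remainder = 1101 (nonzero — an error is detected).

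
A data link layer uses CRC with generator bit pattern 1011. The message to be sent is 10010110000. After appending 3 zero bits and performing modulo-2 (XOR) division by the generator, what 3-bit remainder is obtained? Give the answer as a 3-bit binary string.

Append 3 zeros: 10010110000000. Divide by 1011 (XOR where the leading bit is 1):
  pos 0: 1001 XOR 1011 = 0010
  pos 2: 1001 XOR 1011 = 0010
  pos 4: 1010 XOR 1011 = 0001
  pos 7: 1000 XOR 1011 = 0011
  pos 9: 1100 XOR 1011 = 0111
  pos 10: 1110 XOR 1011 = 0101
Remainder (last 3 bits) = 101. This is the CRC / FCS.

101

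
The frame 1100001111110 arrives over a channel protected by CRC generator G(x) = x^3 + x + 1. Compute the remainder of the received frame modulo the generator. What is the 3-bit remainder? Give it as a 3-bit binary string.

000

Modulo-2 division of 1100001111110 by 1011:
  pos 0: 1100 XOR 1011 = 0111
  pos 1: 1110 XOR 1011 = 0101
  pos 2: 1010 XOR 1011 = 0001
  pos 5: 1111 XOR 1011 = 0100
  pos 6: 1001 XOR 1011 = 0010
  pos 8: 1011 XOR 1011 = 0000
Remainder = 000 (zero — the frame passes the CRC check).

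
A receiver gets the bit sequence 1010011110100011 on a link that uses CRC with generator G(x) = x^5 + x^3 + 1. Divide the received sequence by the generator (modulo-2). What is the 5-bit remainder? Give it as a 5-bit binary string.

00000

Modulo-2 division of 1010011110100011 by 101001:
  pos 0: 101001 XOR 101001 = 000000
  pos 6: 111010 XOR 101001 = 010011
  pos 7: 100110 XOR 101001 = 001111
  pos 9: 111101 XOR 101001 = 010100
  pos 10: 101001 XOR 101001 = 000000
Remainder = 00000 (zero — the frame passes the CRC check).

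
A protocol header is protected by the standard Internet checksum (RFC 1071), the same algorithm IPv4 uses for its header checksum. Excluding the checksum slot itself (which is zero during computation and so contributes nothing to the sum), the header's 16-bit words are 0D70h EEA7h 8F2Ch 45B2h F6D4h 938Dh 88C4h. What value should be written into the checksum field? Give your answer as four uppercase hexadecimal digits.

One's-complement addition (fold any carry out of bit 15 back into bit 0):
  0x0D70 + 0xEEA7 = 0x0FC17
  0xFC17 + 0x8F2C = 0x18B43 → wrap carry → 0x8B44
  0x8B44 + 0x45B2 = 0x0D0F6
  0xD0F6 + 0xF6D4 = 0x1C7CA → wrap carry → 0xC7CB
  0xC7CB + 0x938D = 0x15B58 → wrap carry → 0x5B59
  0x5B59 + 0x88C4 = 0x0E41D
One's-complement sum = 0xE41D.
Checksum = ~0xE41D & 0xFFFF = 0x1BE2.

1BE2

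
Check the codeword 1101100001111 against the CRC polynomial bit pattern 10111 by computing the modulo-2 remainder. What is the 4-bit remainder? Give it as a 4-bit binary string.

0000

Modulo-2 division of 1101100001111 by 10111:
  pos 0: 11011 XOR 10111 = 01100
  pos 1: 11000 XOR 10111 = 01111
  pos 2: 11110 XOR 10111 = 01001
  pos 3: 10010 XOR 10111 = 00101
  pos 5: 10101 XOR 10111 = 00010
  pos 8: 10111 XOR 10111 = 00000
Remainder = 0000 (zero — the frame passes the CRC check).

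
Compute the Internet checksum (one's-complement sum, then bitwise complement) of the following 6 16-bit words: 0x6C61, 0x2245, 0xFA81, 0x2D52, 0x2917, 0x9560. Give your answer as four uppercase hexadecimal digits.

8B0D

One's-complement addition (fold any carry out of bit 15 back into bit 0):
  0x6C61 + 0x2245 = 0x08EA6
  0x8EA6 + 0xFA81 = 0x18927 → wrap carry → 0x8928
  0x8928 + 0x2D52 = 0x0B67A
  0xB67A + 0x2917 = 0x0DF91
  0xDF91 + 0x9560 = 0x174F1 → wrap carry → 0x74F2
One's-complement sum = 0x74F2.
Checksum = ~0x74F2 & 0xFFFF = 0x8B0D.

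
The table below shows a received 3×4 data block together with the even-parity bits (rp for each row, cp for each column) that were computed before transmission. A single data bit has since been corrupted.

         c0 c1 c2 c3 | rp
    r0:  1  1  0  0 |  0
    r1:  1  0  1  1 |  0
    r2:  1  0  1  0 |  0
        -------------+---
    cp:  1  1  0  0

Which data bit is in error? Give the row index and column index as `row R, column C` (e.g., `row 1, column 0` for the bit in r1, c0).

Recompute each row's even parity and compare to rp:
  r0: data parity 0, sent rp 0 → ok
  r1: data parity 1, sent rp 0 → mismatch
  r2: data parity 0, sent rp 0 → ok
Recompute each column's even parity and compare to cp:
  c0: data parity 1, sent cp 1 → ok
  c1: data parity 1, sent cp 1 → ok
  c2: data parity 0, sent cp 0 → ok
  c3: data parity 1, sent cp 0 → mismatch
Exactly one row (r1) and one column (c3) fail → the flipped bit is at their intersection.

row 1, column 3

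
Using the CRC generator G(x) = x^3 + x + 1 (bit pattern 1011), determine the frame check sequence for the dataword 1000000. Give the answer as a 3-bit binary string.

100

Append 3 zeros: 1000000000. Divide by 1011 (XOR where the leading bit is 1):
  pos 0: 1000 XOR 1011 = 0011
  pos 2: 1100 XOR 1011 = 0111
  pos 3: 1110 XOR 1011 = 0101
  pos 4: 1010 XOR 1011 = 0001
Remainder (last 3 bits) = 100. This is the CRC / FCS.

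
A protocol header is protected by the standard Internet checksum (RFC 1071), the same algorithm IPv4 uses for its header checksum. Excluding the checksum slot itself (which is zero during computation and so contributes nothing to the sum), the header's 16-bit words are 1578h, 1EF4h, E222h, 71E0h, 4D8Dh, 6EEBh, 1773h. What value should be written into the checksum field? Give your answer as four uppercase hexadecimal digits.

A3A4

One's-complement addition (fold any carry out of bit 15 back into bit 0):
  0x1578 + 0x1EF4 = 0x0346C
  0x346C + 0xE222 = 0x1168E → wrap carry → 0x168F
  0x168F + 0x71E0 = 0x0886F
  0x886F + 0x4D8D = 0x0D5FC
  0xD5FC + 0x6EEB = 0x144E7 → wrap carry → 0x44E8
  0x44E8 + 0x1773 = 0x05C5B
One's-complement sum = 0x5C5B.
Checksum = ~0x5C5B & 0xFFFF = 0xA3A4.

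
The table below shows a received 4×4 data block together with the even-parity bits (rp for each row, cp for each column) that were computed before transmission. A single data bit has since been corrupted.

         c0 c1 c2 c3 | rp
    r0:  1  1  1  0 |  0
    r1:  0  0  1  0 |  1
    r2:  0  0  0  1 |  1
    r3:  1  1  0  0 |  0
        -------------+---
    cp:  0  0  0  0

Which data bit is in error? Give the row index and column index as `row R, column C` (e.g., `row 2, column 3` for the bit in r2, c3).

row 0, column 3

Recompute each row's even parity and compare to rp:
  r0: data parity 1, sent rp 0 → mismatch
  r1: data parity 1, sent rp 1 → ok
  r2: data parity 1, sent rp 1 → ok
  r3: data parity 0, sent rp 0 → ok
Recompute each column's even parity and compare to cp:
  c0: data parity 0, sent cp 0 → ok
  c1: data parity 0, sent cp 0 → ok
  c2: data parity 0, sent cp 0 → ok
  c3: data parity 1, sent cp 0 → mismatch
Exactly one row (r0) and one column (c3) fail → the flipped bit is at their intersection.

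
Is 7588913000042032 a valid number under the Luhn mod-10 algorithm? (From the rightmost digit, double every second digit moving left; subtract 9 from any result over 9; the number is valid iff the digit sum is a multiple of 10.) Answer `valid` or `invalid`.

invalid

From the right, keep odd positions and double even positions (subtract 9 from any doubled value over 9):
  doubled (positions 2,4,...): 6 4 0 0 6 9 7 5 → sum 37
  kept (positions 1,3,...): 2 0 4 0 0 1 8 5 → sum 20
Total = 57.
57 mod 10 = 7, so the number is invalid.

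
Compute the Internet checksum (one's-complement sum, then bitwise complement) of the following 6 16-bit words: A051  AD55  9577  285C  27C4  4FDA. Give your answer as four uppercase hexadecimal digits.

One's-complement addition (fold any carry out of bit 15 back into bit 0):
  0xA051 + 0xAD55 = 0x14DA6 → wrap carry → 0x4DA7
  0x4DA7 + 0x9577 = 0x0E31E
  0xE31E + 0x285C = 0x10B7A → wrap carry → 0x0B7B
  0x0B7B + 0x27C4 = 0x0333F
  0x333F + 0x4FDA = 0x08319
One's-complement sum = 0x8319.
Checksum = ~0x8319 & 0xFFFF = 0x7CE6.

7CE6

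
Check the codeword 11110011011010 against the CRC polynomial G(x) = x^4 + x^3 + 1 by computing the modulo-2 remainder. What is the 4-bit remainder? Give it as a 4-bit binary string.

Modulo-2 division of 11110011011010 by 11001:
  pos 0: 11110 XOR 11001 = 00111
  pos 2: 11101 XOR 11001 = 00100
  pos 4: 10010 XOR 11001 = 01011
  pos 5: 10111 XOR 11001 = 01110
  pos 6: 11101 XOR 11001 = 00100
  pos 8: 10001 XOR 11001 = 01000
  pos 9: 10000 XOR 11001 = 01001
Remainder = 1001 (nonzero — an error is detected).

1001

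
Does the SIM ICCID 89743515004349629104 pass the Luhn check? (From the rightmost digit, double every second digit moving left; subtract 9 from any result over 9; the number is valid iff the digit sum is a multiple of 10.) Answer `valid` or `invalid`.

valid

From the right, keep odd positions and double even positions (subtract 9 from any doubled value over 9):
  doubled (positions 2,4,...): 0 9 3 8 8 0 2 6 5 7 → sum 48
  kept (positions 1,3,...): 4 1 2 9 3 0 5 5 4 9 → sum 42
Total = 90.
90 mod 10 = 0, so the number is valid.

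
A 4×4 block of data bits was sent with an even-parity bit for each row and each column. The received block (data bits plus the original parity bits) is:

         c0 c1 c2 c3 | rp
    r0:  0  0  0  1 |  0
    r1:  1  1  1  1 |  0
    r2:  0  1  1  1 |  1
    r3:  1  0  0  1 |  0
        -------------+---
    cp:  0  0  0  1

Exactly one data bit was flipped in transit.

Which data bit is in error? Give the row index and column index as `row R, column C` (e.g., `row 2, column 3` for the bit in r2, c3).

row 0, column 3

Recompute each row's even parity and compare to rp:
  r0: data parity 1, sent rp 0 → mismatch
  r1: data parity 0, sent rp 0 → ok
  r2: data parity 1, sent rp 1 → ok
  r3: data parity 0, sent rp 0 → ok
Recompute each column's even parity and compare to cp:
  c0: data parity 0, sent cp 0 → ok
  c1: data parity 0, sent cp 0 → ok
  c2: data parity 0, sent cp 0 → ok
  c3: data parity 0, sent cp 1 → mismatch
Exactly one row (r0) and one column (c3) fail → the flipped bit is at their intersection.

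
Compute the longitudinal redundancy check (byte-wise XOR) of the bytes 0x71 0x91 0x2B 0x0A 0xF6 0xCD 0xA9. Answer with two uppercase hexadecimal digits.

XOR the bytes together:
  start with 0x71
  0x71 ⊕ 0x91 = 0xE0
  0xE0 ⊕ 0x2B = 0xCB
  0xCB ⊕ 0x0A = 0xC1
  0xC1 ⊕ 0xF6 = 0x37
  0x37 ⊕ 0xCD = 0xFA
  0xFA ⊕ 0xA9 = 0x53

53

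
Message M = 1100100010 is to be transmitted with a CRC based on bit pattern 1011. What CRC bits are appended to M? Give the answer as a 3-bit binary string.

Append 3 zeros: 1100100010000. Divide by 1011 (XOR where the leading bit is 1):
  pos 0: 1100 XOR 1011 = 0111
  pos 1: 1111 XOR 1011 = 0100
  pos 2: 1000 XOR 1011 = 0011
  pos 4: 1100 XOR 1011 = 0111
  pos 5: 1111 XOR 1011 = 0100
  pos 6: 1000 XOR 1011 = 0011
  pos 8: 1100 XOR 1011 = 0111
  pos 9: 1110 XOR 1011 = 0101
Remainder (last 3 bits) = 101. This is the CRC / FCS.

101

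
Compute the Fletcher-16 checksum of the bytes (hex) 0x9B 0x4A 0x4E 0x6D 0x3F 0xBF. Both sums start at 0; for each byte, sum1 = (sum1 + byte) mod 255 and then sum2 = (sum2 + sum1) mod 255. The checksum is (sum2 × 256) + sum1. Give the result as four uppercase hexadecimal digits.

Running sums (mod 255):
  after byte 0 (0x9B): sum1=155, sum2=155
  after byte 1 (0x4A): sum1=229, sum2=129
  after byte 2 (0x4E): sum1=52, sum2=181
  after byte 3 (0x6D): sum1=161, sum2=87
  after byte 4 (0x3F): sum1=224, sum2=56
  after byte 5 (0xBF): sum1=160, sum2=216
Checksum = sum2·256 + sum1 = 216·256 + 160 = 55456 = 0xD8A0.

D8A0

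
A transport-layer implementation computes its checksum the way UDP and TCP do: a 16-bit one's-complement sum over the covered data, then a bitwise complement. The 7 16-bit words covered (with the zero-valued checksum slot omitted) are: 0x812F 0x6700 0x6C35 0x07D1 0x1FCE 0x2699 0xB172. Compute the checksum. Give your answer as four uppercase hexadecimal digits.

ABEF

One's-complement addition (fold any carry out of bit 15 back into bit 0):
  0x812F + 0x6700 = 0x0E82F
  0xE82F + 0x6C35 = 0x15464 → wrap carry → 0x5465
  0x5465 + 0x07D1 = 0x05C36
  0x5C36 + 0x1FCE = 0x07C04
  0x7C04 + 0x2699 = 0x0A29D
  0xA29D + 0xB172 = 0x1540F → wrap carry → 0x5410
One's-complement sum = 0x5410.
Checksum = ~0x5410 & 0xFFFF = 0xABEF.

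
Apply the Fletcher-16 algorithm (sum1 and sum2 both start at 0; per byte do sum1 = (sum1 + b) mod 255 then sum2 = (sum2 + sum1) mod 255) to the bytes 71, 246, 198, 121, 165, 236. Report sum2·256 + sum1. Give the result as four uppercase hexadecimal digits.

3E11

Running sums (mod 255):
  after byte 0 (71): sum1=71, sum2=71
  after byte 1 (246): sum1=62, sum2=133
  after byte 2 (198): sum1=5, sum2=138
  after byte 3 (121): sum1=126, sum2=9
  after byte 4 (165): sum1=36, sum2=45
  after byte 5 (236): sum1=17, sum2=62
Checksum = sum2·256 + sum1 = 62·256 + 17 = 15889 = 0x3E11.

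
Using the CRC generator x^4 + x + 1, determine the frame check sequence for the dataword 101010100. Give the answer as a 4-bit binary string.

0001

Append 4 zeros: 1010101000000. Divide by 10011 (XOR where the leading bit is 1):
  pos 0: 10101 XOR 10011 = 00110
  pos 2: 11001 XOR 10011 = 01010
  pos 3: 10100 XOR 10011 = 00111
  pos 5: 11100 XOR 10011 = 01111
  pos 6: 11110 XOR 10011 = 01101
  pos 7: 11010 XOR 10011 = 01001
  pos 8: 10010 XOR 10011 = 00001
Remainder (last 4 bits) = 0001. This is the CRC / FCS.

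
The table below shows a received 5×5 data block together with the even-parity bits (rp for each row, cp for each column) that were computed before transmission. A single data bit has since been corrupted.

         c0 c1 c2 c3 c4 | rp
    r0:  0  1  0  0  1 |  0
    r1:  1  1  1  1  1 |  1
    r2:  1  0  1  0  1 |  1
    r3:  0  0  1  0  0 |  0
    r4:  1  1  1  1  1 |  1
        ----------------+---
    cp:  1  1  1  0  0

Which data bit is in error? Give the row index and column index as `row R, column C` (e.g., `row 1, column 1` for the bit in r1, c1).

Recompute each row's even parity and compare to rp:
  r0: data parity 0, sent rp 0 → ok
  r1: data parity 1, sent rp 1 → ok
  r2: data parity 1, sent rp 1 → ok
  r3: data parity 1, sent rp 0 → mismatch
  r4: data parity 1, sent rp 1 → ok
Recompute each column's even parity and compare to cp:
  c0: data parity 1, sent cp 1 → ok
  c1: data parity 1, sent cp 1 → ok
  c2: data parity 0, sent cp 1 → mismatch
  c3: data parity 0, sent cp 0 → ok
  c4: data parity 0, sent cp 0 → ok
Exactly one row (r3) and one column (c2) fail → the flipped bit is at their intersection.

row 3, column 2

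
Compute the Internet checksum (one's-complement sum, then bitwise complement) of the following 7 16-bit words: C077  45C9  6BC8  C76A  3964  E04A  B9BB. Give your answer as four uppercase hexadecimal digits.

F320

One's-complement addition (fold any carry out of bit 15 back into bit 0):
  0xC077 + 0x45C9 = 0x10640 → wrap carry → 0x0641
  0x0641 + 0x6BC8 = 0x07209
  0x7209 + 0xC76A = 0x13973 → wrap carry → 0x3974
  0x3974 + 0x3964 = 0x072D8
  0x72D8 + 0xE04A = 0x15322 → wrap carry → 0x5323
  0x5323 + 0xB9BB = 0x10CDE → wrap carry → 0x0CDF
One's-complement sum = 0x0CDF.
Checksum = ~0x0CDF & 0xFFFF = 0xF320.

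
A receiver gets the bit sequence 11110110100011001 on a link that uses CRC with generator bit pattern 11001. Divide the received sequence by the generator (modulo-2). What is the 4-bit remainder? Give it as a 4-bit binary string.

Modulo-2 division of 11110110100011001 by 11001:
  pos 0: 11110 XOR 11001 = 00111
  pos 2: 11111 XOR 11001 = 00110
  pos 4: 11001 XOR 11001 = 00000
  pos 12: 11001 XOR 11001 = 00000
Remainder = 0000 (zero — the frame passes the CRC check).

0000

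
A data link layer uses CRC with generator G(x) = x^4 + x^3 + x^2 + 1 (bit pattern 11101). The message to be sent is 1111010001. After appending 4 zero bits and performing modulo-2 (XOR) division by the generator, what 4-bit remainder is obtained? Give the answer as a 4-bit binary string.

Append 4 zeros: 11110100010000. Divide by 11101 (XOR where the leading bit is 1):
  pos 0: 11110 XOR 11101 = 00011
  pos 3: 11100 XOR 11101 = 00001
  pos 7: 10100 XOR 11101 = 01001
  pos 8: 10010 XOR 11101 = 01111
  pos 9: 11110 XOR 11101 = 00011
Remainder (last 4 bits) = 0011. This is the CRC / FCS.

0011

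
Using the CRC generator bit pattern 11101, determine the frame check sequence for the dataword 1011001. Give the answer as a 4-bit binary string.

0110

Append 4 zeros: 10110010000. Divide by 11101 (XOR where the leading bit is 1):
  pos 0: 10110 XOR 11101 = 01011
  pos 1: 10110 XOR 11101 = 01011
  pos 2: 10111 XOR 11101 = 01010
  pos 3: 10100 XOR 11101 = 01001
  pos 4: 10010 XOR 11101 = 01111
  pos 5: 11110 XOR 11101 = 00011
Remainder (last 4 bits) = 0110. This is the CRC / FCS.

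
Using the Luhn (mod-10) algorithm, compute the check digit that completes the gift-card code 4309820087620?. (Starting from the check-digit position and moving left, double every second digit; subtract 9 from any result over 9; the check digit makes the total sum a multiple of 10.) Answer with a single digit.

Partial digits right→left: 0 2 6 7 8 0 0 2 8 9 0 3 4
Double every second digit counting from the check-digit position (so the 1st, 3rd, 5th, ... of the partial from the right).
  doubled (with −9 where >9): 0 3 7 0 7 0 8 → sum 25
  kept as-is: 2 7 0 2 9 3 → sum 23
Total = 25 + 23 = 48.
Check digit = (10 − (48 mod 10)) mod 10 = 2.

2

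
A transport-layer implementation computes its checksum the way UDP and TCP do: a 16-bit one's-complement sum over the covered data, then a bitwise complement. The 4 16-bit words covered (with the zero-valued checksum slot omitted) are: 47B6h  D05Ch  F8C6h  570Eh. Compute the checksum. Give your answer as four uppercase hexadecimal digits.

One's-complement addition (fold any carry out of bit 15 back into bit 0):
  0x47B6 + 0xD05C = 0x11812 → wrap carry → 0x1813
  0x1813 + 0xF8C6 = 0x110D9 → wrap carry → 0x10DA
  0x10DA + 0x570E = 0x067E8
One's-complement sum = 0x67E8.
Checksum = ~0x67E8 & 0xFFFF = 0x9817.

9817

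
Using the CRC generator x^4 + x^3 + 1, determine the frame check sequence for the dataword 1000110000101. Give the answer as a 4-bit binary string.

Append 4 zeros: 10001100001010000. Divide by 11001 (XOR where the leading bit is 1):
  pos 0: 10001 XOR 11001 = 01000
  pos 1: 10001 XOR 11001 = 01000
  pos 2: 10000 XOR 11001 = 01001
  pos 3: 10010 XOR 11001 = 01011
  pos 4: 10110 XOR 11001 = 01111
  pos 5: 11110 XOR 11001 = 00111
  pos 7: 11110 XOR 11001 = 00111
  pos 9: 11110 XOR 11001 = 00111
  pos 11: 11100 XOR 11001 = 00101
Remainder (last 4 bits) = 1010. This is the CRC / FCS.

1010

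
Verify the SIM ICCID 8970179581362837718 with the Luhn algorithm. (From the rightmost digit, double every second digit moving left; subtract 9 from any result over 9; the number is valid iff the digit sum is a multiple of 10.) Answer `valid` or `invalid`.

From the right, keep odd positions and double even positions (subtract 9 from any doubled value over 9):
  doubled (positions 2,4,...): 2 5 7 3 2 1 5 0 9 → sum 34
  kept (positions 1,3,...): 8 7 3 2 3 8 9 1 7 8 → sum 56
Total = 90.
90 mod 10 = 0, so the number is valid.

valid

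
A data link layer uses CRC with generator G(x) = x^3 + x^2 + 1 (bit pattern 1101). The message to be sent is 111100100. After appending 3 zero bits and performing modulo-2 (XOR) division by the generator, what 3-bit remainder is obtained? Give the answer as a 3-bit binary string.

Append 3 zeros: 111100100000. Divide by 1101 (XOR where the leading bit is 1):
  pos 0: 1111 XOR 1101 = 0010
  pos 2: 1000 XOR 1101 = 0101
  pos 3: 1011 XOR 1101 = 0110
  pos 4: 1100 XOR 1101 = 0001
  pos 7: 1000 XOR 1101 = 0101
  pos 8: 1010 XOR 1101 = 0111
Remainder (last 3 bits) = 111. This is the CRC / FCS.

111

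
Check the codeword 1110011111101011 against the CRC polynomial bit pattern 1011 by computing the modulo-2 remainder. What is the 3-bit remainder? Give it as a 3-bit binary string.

Modulo-2 division of 1110011111101011 by 1011:
  pos 0: 1110 XOR 1011 = 0101
  pos 1: 1010 XOR 1011 = 0001
  pos 4: 1111 XOR 1011 = 0100
  pos 5: 1001 XOR 1011 = 0010
  pos 7: 1011 XOR 1011 = 0000
  pos 12: 1011 XOR 1011 = 0000
Remainder = 000 (zero — the frame passes the CRC check).

000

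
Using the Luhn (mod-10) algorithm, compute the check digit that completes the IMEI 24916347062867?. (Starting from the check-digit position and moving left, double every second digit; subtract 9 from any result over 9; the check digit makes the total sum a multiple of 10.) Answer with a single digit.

5

Partial digits right→left: 7 6 8 2 6 0 7 4 3 6 1 9 4 2
Double every second digit counting from the check-digit position (so the 1st, 3rd, 5th, ... of the partial from the right).
  doubled (with −9 where >9): 5 7 3 5 6 2 8 → sum 36
  kept as-is: 6 2 0 4 6 9 2 → sum 29
Total = 36 + 29 = 65.
Check digit = (10 − (65 mod 10)) mod 10 = 5.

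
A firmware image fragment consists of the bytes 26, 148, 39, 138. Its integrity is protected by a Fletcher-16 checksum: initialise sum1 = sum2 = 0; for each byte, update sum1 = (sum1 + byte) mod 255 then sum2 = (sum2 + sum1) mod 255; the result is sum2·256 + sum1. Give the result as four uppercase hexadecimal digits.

Running sums (mod 255):
  after byte 0 (26): sum1=26, sum2=26
  after byte 1 (148): sum1=174, sum2=200
  after byte 2 (39): sum1=213, sum2=158
  after byte 3 (138): sum1=96, sum2=254
Checksum = sum2·256 + sum1 = 254·256 + 96 = 65120 = 0xFE60.

FE60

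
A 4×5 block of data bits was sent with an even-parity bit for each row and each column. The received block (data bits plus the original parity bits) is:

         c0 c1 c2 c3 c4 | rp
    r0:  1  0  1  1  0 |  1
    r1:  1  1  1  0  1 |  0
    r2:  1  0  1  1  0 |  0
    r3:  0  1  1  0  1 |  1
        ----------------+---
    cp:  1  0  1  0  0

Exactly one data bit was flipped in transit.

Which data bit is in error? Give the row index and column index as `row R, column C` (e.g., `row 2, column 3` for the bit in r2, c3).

row 2, column 2

Recompute each row's even parity and compare to rp:
  r0: data parity 1, sent rp 1 → ok
  r1: data parity 0, sent rp 0 → ok
  r2: data parity 1, sent rp 0 → mismatch
  r3: data parity 1, sent rp 1 → ok
Recompute each column's even parity and compare to cp:
  c0: data parity 1, sent cp 1 → ok
  c1: data parity 0, sent cp 0 → ok
  c2: data parity 0, sent cp 1 → mismatch
  c3: data parity 0, sent cp 0 → ok
  c4: data parity 0, sent cp 0 → ok
Exactly one row (r2) and one column (c2) fail → the flipped bit is at their intersection.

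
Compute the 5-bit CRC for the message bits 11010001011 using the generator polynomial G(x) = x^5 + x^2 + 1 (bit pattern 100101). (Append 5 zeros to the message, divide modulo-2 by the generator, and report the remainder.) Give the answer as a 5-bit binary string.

Append 5 zeros: 1101000101100000. Divide by 100101 (XOR where the leading bit is 1):
  pos 0: 110100 XOR 100101 = 010001
  pos 1: 100010 XOR 100101 = 000111
  pos 4: 111101 XOR 100101 = 011000
  pos 5: 110001 XOR 100101 = 010100
  pos 6: 101000 XOR 100101 = 001101
  pos 8: 110100 XOR 100101 = 010001
  pos 9: 100010 XOR 100101 = 000111
Remainder (last 5 bits) = 01110. This is the CRC / FCS.

01110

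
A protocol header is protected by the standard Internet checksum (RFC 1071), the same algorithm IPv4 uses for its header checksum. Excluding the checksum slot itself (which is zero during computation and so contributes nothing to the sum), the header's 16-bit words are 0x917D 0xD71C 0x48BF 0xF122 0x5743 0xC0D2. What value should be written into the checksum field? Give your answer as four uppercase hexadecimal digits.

One's-complement addition (fold any carry out of bit 15 back into bit 0):
  0x917D + 0xD71C = 0x16899 → wrap carry → 0x689A
  0x689A + 0x48BF = 0x0B159
  0xB159 + 0xF122 = 0x1A27B → wrap carry → 0xA27C
  0xA27C + 0x5743 = 0x0F9BF
  0xF9BF + 0xC0D2 = 0x1BA91 → wrap carry → 0xBA92
One's-complement sum = 0xBA92.
Checksum = ~0xBA92 & 0xFFFF = 0x456D.

456D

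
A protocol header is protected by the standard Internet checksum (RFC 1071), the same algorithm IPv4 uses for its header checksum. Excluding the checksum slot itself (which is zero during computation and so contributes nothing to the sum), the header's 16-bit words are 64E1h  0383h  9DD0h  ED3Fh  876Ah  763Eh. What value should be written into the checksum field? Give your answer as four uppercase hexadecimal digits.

One's-complement addition (fold any carry out of bit 15 back into bit 0):
  0x64E1 + 0x0383 = 0x06864
  0x6864 + 0x9DD0 = 0x10634 → wrap carry → 0x0635
  0x0635 + 0xED3F = 0x0F374
  0xF374 + 0x876A = 0x17ADE → wrap carry → 0x7ADF
  0x7ADF + 0x763E = 0x0F11D
One's-complement sum = 0xF11D.
Checksum = ~0xF11D & 0xFFFF = 0x0EE2.

0EE2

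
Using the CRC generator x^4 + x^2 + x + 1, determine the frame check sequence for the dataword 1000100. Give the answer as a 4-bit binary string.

0011

Append 4 zeros: 10001000000. Divide by 10111 (XOR where the leading bit is 1):
  pos 0: 10001 XOR 10111 = 00110
  pos 2: 11000 XOR 10111 = 01111
  pos 3: 11110 XOR 10111 = 01001
  pos 4: 10010 XOR 10111 = 00101
  pos 6: 10100 XOR 10111 = 00011
Remainder (last 4 bits) = 0011. This is the CRC / FCS.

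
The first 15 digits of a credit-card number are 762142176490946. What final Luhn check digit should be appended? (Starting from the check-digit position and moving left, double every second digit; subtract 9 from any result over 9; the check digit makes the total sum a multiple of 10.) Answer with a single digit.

Partial digits right→left: 6 4 9 0 9 4 6 7 1 2 4 1 2 6 7
Double every second digit counting from the check-digit position (so the 1st, 3rd, 5th, ... of the partial from the right).
  doubled (with −9 where >9): 3 9 9 3 2 8 4 5 → sum 43
  kept as-is: 4 0 4 7 2 1 6 → sum 24
Total = 43 + 24 = 67.
Check digit = (10 − (67 mod 10)) mod 10 = 3.

3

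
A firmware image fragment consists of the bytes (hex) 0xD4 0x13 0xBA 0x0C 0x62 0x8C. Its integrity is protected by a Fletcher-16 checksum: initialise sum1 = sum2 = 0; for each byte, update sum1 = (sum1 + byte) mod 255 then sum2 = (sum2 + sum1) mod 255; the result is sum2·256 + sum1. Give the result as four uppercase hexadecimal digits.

Running sums (mod 255):
  after byte 0 (0xD4): sum1=212, sum2=212
  after byte 1 (0x13): sum1=231, sum2=188
  after byte 2 (0xBA): sum1=162, sum2=95
  after byte 3 (0x0C): sum1=174, sum2=14
  after byte 4 (0x62): sum1=17, sum2=31
  after byte 5 (0x8C): sum1=157, sum2=188
Checksum = sum2·256 + sum1 = 188·256 + 157 = 48285 = 0xBC9D.

BC9D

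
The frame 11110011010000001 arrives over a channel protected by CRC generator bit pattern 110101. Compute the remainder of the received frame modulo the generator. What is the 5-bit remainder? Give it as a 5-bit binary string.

Modulo-2 division of 11110011010000001 by 110101:
  pos 0: 111100 XOR 110101 = 001001
  pos 2: 100111 XOR 110101 = 010010
  pos 3: 100100 XOR 110101 = 010001
  pos 4: 100011 XOR 110101 = 010110
  pos 5: 101100 XOR 110101 = 011001
  pos 6: 110010 XOR 110101 = 000111
  pos 9: 111000 XOR 110101 = 001101
  pos 11: 110101 XOR 110101 = 000000
Remainder = 00000 (zero — the frame passes the CRC check).

00000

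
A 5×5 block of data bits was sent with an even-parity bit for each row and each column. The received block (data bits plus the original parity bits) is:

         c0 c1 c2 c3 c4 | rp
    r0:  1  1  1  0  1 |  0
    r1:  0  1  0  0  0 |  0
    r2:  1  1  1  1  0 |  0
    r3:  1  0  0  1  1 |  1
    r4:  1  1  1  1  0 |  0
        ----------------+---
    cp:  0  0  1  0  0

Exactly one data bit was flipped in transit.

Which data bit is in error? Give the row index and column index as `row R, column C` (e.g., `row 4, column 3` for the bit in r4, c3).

row 1, column 3

Recompute each row's even parity and compare to rp:
  r0: data parity 0, sent rp 0 → ok
  r1: data parity 1, sent rp 0 → mismatch
  r2: data parity 0, sent rp 0 → ok
  r3: data parity 1, sent rp 1 → ok
  r4: data parity 0, sent rp 0 → ok
Recompute each column's even parity and compare to cp:
  c0: data parity 0, sent cp 0 → ok
  c1: data parity 0, sent cp 0 → ok
  c2: data parity 1, sent cp 1 → ok
  c3: data parity 1, sent cp 0 → mismatch
  c4: data parity 0, sent cp 0 → ok
Exactly one row (r1) and one column (c3) fail → the flipped bit is at their intersection.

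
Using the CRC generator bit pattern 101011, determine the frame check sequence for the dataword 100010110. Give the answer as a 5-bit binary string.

10010

Append 5 zeros: 10001011000000. Divide by 101011 (XOR where the leading bit is 1):
  pos 0: 100010 XOR 101011 = 001001
  pos 2: 100111 XOR 101011 = 001100
  pos 4: 110000 XOR 101011 = 011011
  pos 5: 110110 XOR 101011 = 011101
  pos 6: 111010 XOR 101011 = 010001
  pos 7: 100010 XOR 101011 = 001001
Remainder (last 5 bits) = 10010. This is the CRC / FCS.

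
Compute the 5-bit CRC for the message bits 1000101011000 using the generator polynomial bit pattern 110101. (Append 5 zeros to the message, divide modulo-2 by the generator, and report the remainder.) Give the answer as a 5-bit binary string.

Append 5 zeros: 100010101100000000. Divide by 110101 (XOR where the leading bit is 1):
  pos 0: 100010 XOR 110101 = 010111
  pos 1: 101111 XOR 110101 = 011010
  pos 2: 110100 XOR 110101 = 000001
  pos 7: 111000 XOR 110101 = 001101
  pos 9: 110100 XOR 110101 = 000001
Remainder (last 5 bits) = 01000. This is the CRC / FCS.

01000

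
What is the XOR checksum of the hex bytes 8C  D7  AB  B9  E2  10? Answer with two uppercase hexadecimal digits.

BB

XOR the bytes together:
  start with 0x8C
  0x8C ⊕ 0xD7 = 0x5B
  0x5B ⊕ 0xAB = 0xF0
  0xF0 ⊕ 0xB9 = 0x49
  0x49 ⊕ 0xE2 = 0xAB
  0xAB ⊕ 0x10 = 0xBB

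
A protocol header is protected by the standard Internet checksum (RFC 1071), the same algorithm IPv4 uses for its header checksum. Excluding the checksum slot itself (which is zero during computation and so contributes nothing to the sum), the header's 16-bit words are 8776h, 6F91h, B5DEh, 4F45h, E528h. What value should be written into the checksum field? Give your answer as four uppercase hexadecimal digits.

1EAB

One's-complement addition (fold any carry out of bit 15 back into bit 0):
  0x8776 + 0x6F91 = 0x0F707
  0xF707 + 0xB5DE = 0x1ACE5 → wrap carry → 0xACE6
  0xACE6 + 0x4F45 = 0x0FC2B
  0xFC2B + 0xE528 = 0x1E153 → wrap carry → 0xE154
One's-complement sum = 0xE154.
Checksum = ~0xE154 & 0xFFFF = 0x1EAB.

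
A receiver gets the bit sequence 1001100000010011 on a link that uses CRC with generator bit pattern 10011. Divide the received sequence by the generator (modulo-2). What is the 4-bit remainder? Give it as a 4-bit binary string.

Modulo-2 division of 1001100000010011 by 10011:
  pos 0: 10011 XOR 10011 = 00000
  pos 11: 10011 XOR 10011 = 00000
Remainder = 0000 (zero — the frame passes the CRC check).

0000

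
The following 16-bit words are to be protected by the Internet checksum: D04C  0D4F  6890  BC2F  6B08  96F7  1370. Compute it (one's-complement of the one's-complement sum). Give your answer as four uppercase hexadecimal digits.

One's-complement addition (fold any carry out of bit 15 back into bit 0):
  0xD04C + 0x0D4F = 0x0DD9B
  0xDD9B + 0x6890 = 0x1462B → wrap carry → 0x462C
  0x462C + 0xBC2F = 0x1025B → wrap carry → 0x025C
  0x025C + 0x6B08 = 0x06D64
  0x6D64 + 0x96F7 = 0x1045B → wrap carry → 0x045C
  0x045C + 0x1370 = 0x017CC
One's-complement sum = 0x17CC.
Checksum = ~0x17CC & 0xFFFF = 0xE833.

E833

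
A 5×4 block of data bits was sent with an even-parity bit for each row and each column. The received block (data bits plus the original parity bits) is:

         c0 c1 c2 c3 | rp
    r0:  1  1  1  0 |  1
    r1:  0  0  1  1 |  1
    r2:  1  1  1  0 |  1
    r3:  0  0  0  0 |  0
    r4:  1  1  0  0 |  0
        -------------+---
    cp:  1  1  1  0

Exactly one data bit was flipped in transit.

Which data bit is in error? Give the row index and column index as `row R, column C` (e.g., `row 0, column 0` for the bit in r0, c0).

row 1, column 3

Recompute each row's even parity and compare to rp:
  r0: data parity 1, sent rp 1 → ok
  r1: data parity 0, sent rp 1 → mismatch
  r2: data parity 1, sent rp 1 → ok
  r3: data parity 0, sent rp 0 → ok
  r4: data parity 0, sent rp 0 → ok
Recompute each column's even parity and compare to cp:
  c0: data parity 1, sent cp 1 → ok
  c1: data parity 1, sent cp 1 → ok
  c2: data parity 1, sent cp 1 → ok
  c3: data parity 1, sent cp 0 → mismatch
Exactly one row (r1) and one column (c3) fail → the flipped bit is at their intersection.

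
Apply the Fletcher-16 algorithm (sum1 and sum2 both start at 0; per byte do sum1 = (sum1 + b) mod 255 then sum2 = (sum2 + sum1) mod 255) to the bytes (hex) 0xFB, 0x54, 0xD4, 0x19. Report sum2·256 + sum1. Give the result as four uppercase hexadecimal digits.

Running sums (mod 255):
  after byte 0 (0xFB): sum1=251, sum2=251
  after byte 1 (0x54): sum1=80, sum2=76
  after byte 2 (0xD4): sum1=37, sum2=113
  after byte 3 (0x19): sum1=62, sum2=175
Checksum = sum2·256 + sum1 = 175·256 + 62 = 44862 = 0xAF3E.

AF3E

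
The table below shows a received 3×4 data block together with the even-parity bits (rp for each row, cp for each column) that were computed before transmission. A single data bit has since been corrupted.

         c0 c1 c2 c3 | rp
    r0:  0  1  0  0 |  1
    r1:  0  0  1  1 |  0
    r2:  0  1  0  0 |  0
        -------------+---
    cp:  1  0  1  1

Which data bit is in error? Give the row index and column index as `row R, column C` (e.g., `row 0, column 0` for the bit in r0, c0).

row 2, column 0

Recompute each row's even parity and compare to rp:
  r0: data parity 1, sent rp 1 → ok
  r1: data parity 0, sent rp 0 → ok
  r2: data parity 1, sent rp 0 → mismatch
Recompute each column's even parity and compare to cp:
  c0: data parity 0, sent cp 1 → mismatch
  c1: data parity 0, sent cp 0 → ok
  c2: data parity 1, sent cp 1 → ok
  c3: data parity 1, sent cp 1 → ok
Exactly one row (r2) and one column (c0) fail → the flipped bit is at their intersection.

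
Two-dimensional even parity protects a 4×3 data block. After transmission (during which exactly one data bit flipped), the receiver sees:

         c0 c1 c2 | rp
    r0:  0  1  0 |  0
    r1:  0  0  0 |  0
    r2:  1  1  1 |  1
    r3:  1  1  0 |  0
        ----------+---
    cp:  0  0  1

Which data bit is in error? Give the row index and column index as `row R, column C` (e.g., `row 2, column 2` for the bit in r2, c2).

row 0, column 1

Recompute each row's even parity and compare to rp:
  r0: data parity 1, sent rp 0 → mismatch
  r1: data parity 0, sent rp 0 → ok
  r2: data parity 1, sent rp 1 → ok
  r3: data parity 0, sent rp 0 → ok
Recompute each column's even parity and compare to cp:
  c0: data parity 0, sent cp 0 → ok
  c1: data parity 1, sent cp 0 → mismatch
  c2: data parity 1, sent cp 1 → ok
Exactly one row (r0) and one column (c1) fail → the flipped bit is at their intersection.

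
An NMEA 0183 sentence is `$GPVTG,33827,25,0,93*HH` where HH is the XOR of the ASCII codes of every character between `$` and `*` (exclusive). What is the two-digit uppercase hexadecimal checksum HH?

52

XOR the ASCII codes of the payload characters:
  'G' = 0x47 → acc = 0x47
  'P' = 0x50 → acc = 0x17
  'V' = 0x56 → acc = 0x41
  'T' = 0x54 → acc = 0x15
  'G' = 0x47 → acc = 0x52
  ',' = 0x2C → acc = 0x7E
  '3' = 0x33 → acc = 0x4D
  '3' = 0x33 → acc = 0x7E
  '8' = 0x38 → acc = 0x46
  '2' = 0x32 → acc = 0x74
  '7' = 0x37 → acc = 0x43
  ',' = 0x2C → acc = 0x6F
  '2' = 0x32 → acc = 0x5D
  '5' = 0x35 → acc = 0x68
  ',' = 0x2C → acc = 0x44
  '0' = 0x30 → acc = 0x74
  ',' = 0x2C → acc = 0x58
  '9' = 0x39 → acc = 0x61
  '3' = 0x33 → acc = 0x52
Checksum = 0x52.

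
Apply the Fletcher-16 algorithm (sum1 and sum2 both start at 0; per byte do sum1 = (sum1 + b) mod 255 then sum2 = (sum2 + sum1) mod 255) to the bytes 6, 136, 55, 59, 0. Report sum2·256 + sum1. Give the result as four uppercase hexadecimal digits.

5C01

Running sums (mod 255):
  after byte 0 (6): sum1=6, sum2=6
  after byte 1 (136): sum1=142, sum2=148
  after byte 2 (55): sum1=197, sum2=90
  after byte 3 (59): sum1=1, sum2=91
  after byte 4 (0): sum1=1, sum2=92
Checksum = sum2·256 + sum1 = 92·256 + 1 = 23553 = 0x5C01.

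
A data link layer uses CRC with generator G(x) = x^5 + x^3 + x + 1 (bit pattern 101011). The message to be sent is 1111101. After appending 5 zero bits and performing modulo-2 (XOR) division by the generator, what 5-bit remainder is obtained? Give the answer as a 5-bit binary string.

Append 5 zeros: 111110100000. Divide by 101011 (XOR where the leading bit is 1):
  pos 0: 111110 XOR 101011 = 010101
  pos 1: 101011 XOR 101011 = 000000
Remainder (last 5 bits) = 00000. This is the CRC / FCS.

00000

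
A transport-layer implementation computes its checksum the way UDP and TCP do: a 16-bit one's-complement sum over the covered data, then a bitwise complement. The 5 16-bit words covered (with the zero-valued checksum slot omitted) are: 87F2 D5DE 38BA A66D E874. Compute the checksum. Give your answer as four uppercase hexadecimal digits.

One's-complement addition (fold any carry out of bit 15 back into bit 0):
  0x87F2 + 0xD5DE = 0x15DD0 → wrap carry → 0x5DD1
  0x5DD1 + 0x38BA = 0x0968B
  0x968B + 0xA66D = 0x13CF8 → wrap carry → 0x3CF9
  0x3CF9 + 0xE874 = 0x1256D → wrap carry → 0x256E
One's-complement sum = 0x256E.
Checksum = ~0x256E & 0xFFFF = 0xDA91.

DA91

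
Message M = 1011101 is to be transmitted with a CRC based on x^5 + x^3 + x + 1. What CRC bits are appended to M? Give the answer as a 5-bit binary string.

10011

Append 5 zeros: 101110100000. Divide by 101011 (XOR where the leading bit is 1):
  pos 0: 101110 XOR 101011 = 000101
  pos 3: 101100 XOR 101011 = 000111
  pos 6: 111000 XOR 101011 = 010011
Remainder (last 5 bits) = 10011. This is the CRC / FCS.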